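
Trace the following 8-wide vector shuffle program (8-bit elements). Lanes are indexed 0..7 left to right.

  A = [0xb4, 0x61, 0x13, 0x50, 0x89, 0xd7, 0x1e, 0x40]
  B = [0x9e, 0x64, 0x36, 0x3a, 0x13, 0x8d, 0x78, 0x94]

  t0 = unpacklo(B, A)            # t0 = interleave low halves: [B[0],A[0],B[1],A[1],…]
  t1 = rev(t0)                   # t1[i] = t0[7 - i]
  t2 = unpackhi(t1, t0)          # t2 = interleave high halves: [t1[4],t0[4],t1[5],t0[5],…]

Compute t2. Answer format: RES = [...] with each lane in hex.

RES = [0x61, 0x36, 0x64, 0x13, 0xb4, 0x3a, 0x9e, 0x50]

t0 = [0x9e, 0xb4, 0x64, 0x61, 0x36, 0x13, 0x3a, 0x50]
t1 = [0x50, 0x3a, 0x13, 0x36, 0x61, 0x64, 0xb4, 0x9e]
t2 = [0x61, 0x36, 0x64, 0x13, 0xb4, 0x3a, 0x9e, 0x50]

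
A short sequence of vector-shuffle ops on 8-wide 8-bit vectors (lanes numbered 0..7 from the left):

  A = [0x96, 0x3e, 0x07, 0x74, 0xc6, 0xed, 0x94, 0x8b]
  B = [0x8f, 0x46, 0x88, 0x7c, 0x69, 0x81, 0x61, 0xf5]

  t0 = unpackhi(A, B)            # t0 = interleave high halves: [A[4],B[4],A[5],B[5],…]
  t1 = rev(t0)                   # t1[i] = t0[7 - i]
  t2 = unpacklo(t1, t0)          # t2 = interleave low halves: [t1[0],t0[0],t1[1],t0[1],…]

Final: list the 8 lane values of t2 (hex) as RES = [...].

RES = [0xf5, 0xc6, 0x8b, 0x69, 0x61, 0xed, 0x94, 0x81]

  t0: c6 69 ed 81 94 61 8b f5
  t1: f5 8b 61 94 81 ed 69 c6
  t2: f5 c6 8b 69 61 ed 94 81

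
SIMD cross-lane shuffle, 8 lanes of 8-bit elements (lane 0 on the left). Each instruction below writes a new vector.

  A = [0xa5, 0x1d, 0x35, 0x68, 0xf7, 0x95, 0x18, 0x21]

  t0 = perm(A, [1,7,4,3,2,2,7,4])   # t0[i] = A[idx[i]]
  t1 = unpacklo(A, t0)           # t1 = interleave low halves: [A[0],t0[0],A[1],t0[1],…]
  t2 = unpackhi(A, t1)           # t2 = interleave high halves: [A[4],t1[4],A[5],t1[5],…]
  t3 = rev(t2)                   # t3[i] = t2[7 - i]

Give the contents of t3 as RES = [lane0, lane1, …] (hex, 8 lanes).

RES = [0x68, 0x21, 0x68, 0x18, 0xf7, 0x95, 0x35, 0xf7]

t0 = [0x1d, 0x21, 0xf7, 0x68, 0x35, 0x35, 0x21, 0xf7]
t1 = [0xa5, 0x1d, 0x1d, 0x21, 0x35, 0xf7, 0x68, 0x68]
t2 = [0xf7, 0x35, 0x95, 0xf7, 0x18, 0x68, 0x21, 0x68]
t3 = [0x68, 0x21, 0x68, 0x18, 0xf7, 0x95, 0x35, 0xf7]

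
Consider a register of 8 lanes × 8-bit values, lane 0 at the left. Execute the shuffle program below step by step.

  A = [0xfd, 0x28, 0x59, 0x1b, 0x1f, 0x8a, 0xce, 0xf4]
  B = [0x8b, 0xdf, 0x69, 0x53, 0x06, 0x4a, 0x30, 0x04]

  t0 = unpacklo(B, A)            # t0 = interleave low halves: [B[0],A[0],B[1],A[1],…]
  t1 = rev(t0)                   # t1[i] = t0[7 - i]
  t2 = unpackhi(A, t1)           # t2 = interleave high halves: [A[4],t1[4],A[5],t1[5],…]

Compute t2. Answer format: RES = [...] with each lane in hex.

RES = [ 0x1f  0x28  0x8a  0xdf  0xce  0xfd  0xf4  0x8b ]

t0 = [0x8b, 0xfd, 0xdf, 0x28, 0x69, 0x59, 0x53, 0x1b]
t1 = [0x1b, 0x53, 0x59, 0x69, 0x28, 0xdf, 0xfd, 0x8b]
t2 = [0x1f, 0x28, 0x8a, 0xdf, 0xce, 0xfd, 0xf4, 0x8b]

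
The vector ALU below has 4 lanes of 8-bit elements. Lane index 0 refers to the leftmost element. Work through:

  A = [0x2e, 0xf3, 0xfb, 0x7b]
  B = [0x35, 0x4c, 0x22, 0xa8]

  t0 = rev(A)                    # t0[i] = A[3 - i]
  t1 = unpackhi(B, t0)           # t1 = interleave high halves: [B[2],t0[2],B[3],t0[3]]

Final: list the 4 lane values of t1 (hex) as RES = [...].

  t0: 7b fb f3 2e
  t1: 22 f3 a8 2e

RES = [ 0x22  0xf3  0xa8  0x2e ]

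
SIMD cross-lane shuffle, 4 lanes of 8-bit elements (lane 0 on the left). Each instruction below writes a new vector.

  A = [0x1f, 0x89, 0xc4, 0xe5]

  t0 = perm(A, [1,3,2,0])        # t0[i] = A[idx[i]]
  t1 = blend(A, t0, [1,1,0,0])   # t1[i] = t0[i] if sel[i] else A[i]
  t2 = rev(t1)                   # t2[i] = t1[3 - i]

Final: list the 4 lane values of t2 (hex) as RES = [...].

RES = [0xe5, 0xc4, 0xe5, 0x89]

  t0: 89 e5 c4 1f
  t1: 89 e5 c4 e5
  t2: e5 c4 e5 89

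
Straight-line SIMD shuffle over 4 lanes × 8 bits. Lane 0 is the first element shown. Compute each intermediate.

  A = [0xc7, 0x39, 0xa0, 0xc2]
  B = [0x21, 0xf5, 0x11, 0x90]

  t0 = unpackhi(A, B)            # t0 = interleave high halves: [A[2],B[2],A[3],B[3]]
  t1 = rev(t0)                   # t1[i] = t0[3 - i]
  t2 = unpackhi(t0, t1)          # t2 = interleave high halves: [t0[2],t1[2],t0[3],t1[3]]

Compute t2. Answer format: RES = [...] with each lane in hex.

RES = [ 0xc2  0x11  0x90  0xa0 ]

→ t0 |a0|11|c2|90|
→ t1 |90|c2|11|a0|
→ t2 |c2|11|90|a0|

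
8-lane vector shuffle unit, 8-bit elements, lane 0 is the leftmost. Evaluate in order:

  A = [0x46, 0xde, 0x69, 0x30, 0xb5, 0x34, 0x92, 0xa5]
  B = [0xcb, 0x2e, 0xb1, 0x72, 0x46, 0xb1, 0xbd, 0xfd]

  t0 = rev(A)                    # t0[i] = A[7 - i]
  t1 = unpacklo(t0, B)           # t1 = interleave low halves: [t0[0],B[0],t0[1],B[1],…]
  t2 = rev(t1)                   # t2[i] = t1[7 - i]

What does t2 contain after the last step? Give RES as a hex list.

→ t0 |a5|92|34|b5|30|69|de|46|
→ t1 |a5|cb|92|2e|34|b1|b5|72|
→ t2 |72|b5|b1|34|2e|92|cb|a5|

RES = [ 0x72  0xb5  0xb1  0x34  0x2e  0x92  0xcb  0xa5 ]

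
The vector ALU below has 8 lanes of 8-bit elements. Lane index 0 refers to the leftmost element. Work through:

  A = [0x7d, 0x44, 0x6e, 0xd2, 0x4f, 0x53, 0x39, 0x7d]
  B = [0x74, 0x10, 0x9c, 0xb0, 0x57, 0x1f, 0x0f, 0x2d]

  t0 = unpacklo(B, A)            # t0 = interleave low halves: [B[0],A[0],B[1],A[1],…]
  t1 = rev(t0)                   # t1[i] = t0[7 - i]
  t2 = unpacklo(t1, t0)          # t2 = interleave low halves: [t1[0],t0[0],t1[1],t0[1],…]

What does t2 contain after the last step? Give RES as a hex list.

t0 = [0x74, 0x7d, 0x10, 0x44, 0x9c, 0x6e, 0xb0, 0xd2]
t1 = [0xd2, 0xb0, 0x6e, 0x9c, 0x44, 0x10, 0x7d, 0x74]
t2 = [0xd2, 0x74, 0xb0, 0x7d, 0x6e, 0x10, 0x9c, 0x44]

RES = [0xd2, 0x74, 0xb0, 0x7d, 0x6e, 0x10, 0x9c, 0x44]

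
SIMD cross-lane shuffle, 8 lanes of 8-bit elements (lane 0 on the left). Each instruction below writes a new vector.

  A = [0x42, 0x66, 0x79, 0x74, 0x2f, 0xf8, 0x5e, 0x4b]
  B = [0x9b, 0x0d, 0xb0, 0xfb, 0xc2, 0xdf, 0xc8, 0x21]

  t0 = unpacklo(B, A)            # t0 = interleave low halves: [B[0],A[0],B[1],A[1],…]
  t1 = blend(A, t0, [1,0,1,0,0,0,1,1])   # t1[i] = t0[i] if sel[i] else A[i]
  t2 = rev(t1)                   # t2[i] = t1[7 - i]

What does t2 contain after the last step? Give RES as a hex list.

t0 = [0x9b, 0x42, 0x0d, 0x66, 0xb0, 0x79, 0xfb, 0x74]
t1 = [0x9b, 0x66, 0x0d, 0x74, 0x2f, 0xf8, 0xfb, 0x74]
t2 = [0x74, 0xfb, 0xf8, 0x2f, 0x74, 0x0d, 0x66, 0x9b]

RES = [0x74, 0xfb, 0xf8, 0x2f, 0x74, 0x0d, 0x66, 0x9b]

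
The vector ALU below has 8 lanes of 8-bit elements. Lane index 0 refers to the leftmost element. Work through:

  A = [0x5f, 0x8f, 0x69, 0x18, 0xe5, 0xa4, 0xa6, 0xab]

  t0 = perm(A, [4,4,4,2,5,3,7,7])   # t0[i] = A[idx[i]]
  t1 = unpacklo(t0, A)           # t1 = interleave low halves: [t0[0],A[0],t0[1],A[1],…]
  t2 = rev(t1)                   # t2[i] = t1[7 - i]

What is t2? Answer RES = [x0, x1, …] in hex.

RES = [0x18, 0x69, 0x69, 0xe5, 0x8f, 0xe5, 0x5f, 0xe5]

  t0: e5 e5 e5 69 a4 18 ab ab
  t1: e5 5f e5 8f e5 69 69 18
  t2: 18 69 69 e5 8f e5 5f e5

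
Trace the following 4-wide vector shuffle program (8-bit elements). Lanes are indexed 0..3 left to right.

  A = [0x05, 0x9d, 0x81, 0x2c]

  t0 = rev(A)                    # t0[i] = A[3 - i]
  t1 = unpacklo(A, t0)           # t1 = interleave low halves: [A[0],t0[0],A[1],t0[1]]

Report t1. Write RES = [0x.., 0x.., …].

RES = [ 0x05  0x2c  0x9d  0x81 ]

t0 = [0x2c, 0x81, 0x9d, 0x05]
t1 = [0x05, 0x2c, 0x9d, 0x81]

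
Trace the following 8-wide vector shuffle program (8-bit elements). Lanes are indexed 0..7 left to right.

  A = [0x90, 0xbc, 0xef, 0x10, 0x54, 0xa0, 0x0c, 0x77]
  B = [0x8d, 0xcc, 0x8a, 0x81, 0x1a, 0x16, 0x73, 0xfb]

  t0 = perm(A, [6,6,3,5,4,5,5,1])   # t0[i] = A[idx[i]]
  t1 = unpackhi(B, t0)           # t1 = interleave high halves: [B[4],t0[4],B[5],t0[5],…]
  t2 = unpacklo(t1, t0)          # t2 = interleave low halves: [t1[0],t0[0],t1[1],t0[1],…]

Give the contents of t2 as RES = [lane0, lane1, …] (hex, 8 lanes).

RES = [0x1a, 0x0c, 0x54, 0x0c, 0x16, 0x10, 0xa0, 0xa0]

  t0: 0c 0c 10 a0 54 a0 a0 bc
  t1: 1a 54 16 a0 73 a0 fb bc
  t2: 1a 0c 54 0c 16 10 a0 a0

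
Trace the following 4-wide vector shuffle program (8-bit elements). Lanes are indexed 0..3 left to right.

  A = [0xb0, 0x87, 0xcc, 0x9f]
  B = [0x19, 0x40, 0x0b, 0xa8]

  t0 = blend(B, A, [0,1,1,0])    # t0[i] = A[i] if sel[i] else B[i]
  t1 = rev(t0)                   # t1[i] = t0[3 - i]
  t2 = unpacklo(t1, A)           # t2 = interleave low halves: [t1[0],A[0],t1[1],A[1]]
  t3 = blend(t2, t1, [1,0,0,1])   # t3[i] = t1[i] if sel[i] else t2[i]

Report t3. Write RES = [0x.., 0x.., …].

  t0: 19 87 cc a8
  t1: a8 cc 87 19
  t2: a8 b0 cc 87
  t3: a8 b0 cc 19

RES = [ 0xa8  0xb0  0xcc  0x19 ]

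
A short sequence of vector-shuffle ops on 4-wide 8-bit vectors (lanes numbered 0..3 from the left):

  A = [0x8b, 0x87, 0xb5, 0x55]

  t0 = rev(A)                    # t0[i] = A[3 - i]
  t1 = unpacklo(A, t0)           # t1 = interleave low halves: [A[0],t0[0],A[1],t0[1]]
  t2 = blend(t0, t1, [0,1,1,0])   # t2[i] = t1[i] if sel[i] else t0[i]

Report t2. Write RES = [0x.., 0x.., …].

t0 = [0x55, 0xb5, 0x87, 0x8b]
t1 = [0x8b, 0x55, 0x87, 0xb5]
t2 = [0x55, 0x55, 0x87, 0x8b]

RES = [0x55, 0x55, 0x87, 0x8b]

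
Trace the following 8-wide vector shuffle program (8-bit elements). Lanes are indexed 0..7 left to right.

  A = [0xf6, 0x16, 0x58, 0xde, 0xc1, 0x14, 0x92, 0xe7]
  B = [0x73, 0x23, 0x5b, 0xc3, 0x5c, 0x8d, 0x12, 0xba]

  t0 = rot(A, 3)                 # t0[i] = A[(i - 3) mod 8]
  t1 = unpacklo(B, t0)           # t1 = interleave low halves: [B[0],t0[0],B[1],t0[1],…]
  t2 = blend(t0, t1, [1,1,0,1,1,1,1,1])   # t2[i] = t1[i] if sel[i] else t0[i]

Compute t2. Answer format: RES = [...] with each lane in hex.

→ t0 |14|92|e7|f6|16|58|de|c1|
→ t1 |73|14|23|92|5b|e7|c3|f6|
→ t2 |73|14|e7|92|5b|e7|c3|f6|

RES = [0x73, 0x14, 0xe7, 0x92, 0x5b, 0xe7, 0xc3, 0xf6]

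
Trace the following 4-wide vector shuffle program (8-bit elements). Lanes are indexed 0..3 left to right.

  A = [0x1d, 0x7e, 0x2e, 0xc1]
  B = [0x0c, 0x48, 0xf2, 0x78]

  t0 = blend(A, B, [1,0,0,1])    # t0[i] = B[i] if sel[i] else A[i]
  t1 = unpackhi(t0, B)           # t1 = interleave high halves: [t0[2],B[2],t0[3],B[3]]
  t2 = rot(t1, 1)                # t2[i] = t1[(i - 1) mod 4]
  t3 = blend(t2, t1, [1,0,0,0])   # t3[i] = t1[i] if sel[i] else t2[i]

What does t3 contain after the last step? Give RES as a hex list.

→ t0 |0c|7e|2e|78|
→ t1 |2e|f2|78|78|
→ t2 |78|2e|f2|78|
→ t3 |2e|2e|f2|78|

RES = [0x2e, 0x2e, 0xf2, 0x78]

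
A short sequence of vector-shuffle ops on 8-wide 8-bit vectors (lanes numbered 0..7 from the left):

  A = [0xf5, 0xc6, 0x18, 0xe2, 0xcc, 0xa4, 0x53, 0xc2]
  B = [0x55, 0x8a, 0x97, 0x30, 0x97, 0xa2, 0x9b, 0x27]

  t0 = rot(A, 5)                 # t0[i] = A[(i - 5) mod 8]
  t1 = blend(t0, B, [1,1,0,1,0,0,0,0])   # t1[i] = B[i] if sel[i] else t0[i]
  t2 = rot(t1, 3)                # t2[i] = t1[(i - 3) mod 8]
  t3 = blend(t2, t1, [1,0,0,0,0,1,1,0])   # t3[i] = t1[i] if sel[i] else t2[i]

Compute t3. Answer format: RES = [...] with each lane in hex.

RES = [0x55, 0xc6, 0x18, 0x55, 0x8a, 0xf5, 0xc6, 0xc2]

  t0: e2 cc a4 53 c2 f5 c6 18
  t1: 55 8a a4 30 c2 f5 c6 18
  t2: f5 c6 18 55 8a a4 30 c2
  t3: 55 c6 18 55 8a f5 c6 c2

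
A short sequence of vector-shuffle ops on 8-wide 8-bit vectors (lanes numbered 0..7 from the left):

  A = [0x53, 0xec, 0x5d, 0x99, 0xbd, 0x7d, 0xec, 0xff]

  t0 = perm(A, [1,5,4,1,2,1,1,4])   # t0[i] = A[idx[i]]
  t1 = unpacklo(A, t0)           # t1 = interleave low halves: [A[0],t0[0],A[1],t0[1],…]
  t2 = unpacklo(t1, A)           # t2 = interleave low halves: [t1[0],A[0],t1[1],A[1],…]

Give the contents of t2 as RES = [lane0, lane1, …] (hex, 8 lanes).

  t0: ec 7d bd ec 5d ec ec bd
  t1: 53 ec ec 7d 5d bd 99 ec
  t2: 53 53 ec ec ec 5d 7d 99

RES = [0x53, 0x53, 0xec, 0xec, 0xec, 0x5d, 0x7d, 0x99]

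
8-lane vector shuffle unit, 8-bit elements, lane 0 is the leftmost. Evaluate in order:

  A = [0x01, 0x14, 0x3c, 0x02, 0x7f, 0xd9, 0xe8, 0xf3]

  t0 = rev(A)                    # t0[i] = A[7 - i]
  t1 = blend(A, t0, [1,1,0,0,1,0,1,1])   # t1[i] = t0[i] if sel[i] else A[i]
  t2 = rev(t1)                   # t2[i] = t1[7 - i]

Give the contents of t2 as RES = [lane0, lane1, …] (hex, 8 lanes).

t0 = [0xf3, 0xe8, 0xd9, 0x7f, 0x02, 0x3c, 0x14, 0x01]
t1 = [0xf3, 0xe8, 0x3c, 0x02, 0x02, 0xd9, 0x14, 0x01]
t2 = [0x01, 0x14, 0xd9, 0x02, 0x02, 0x3c, 0xe8, 0xf3]

RES = [0x01, 0x14, 0xd9, 0x02, 0x02, 0x3c, 0xe8, 0xf3]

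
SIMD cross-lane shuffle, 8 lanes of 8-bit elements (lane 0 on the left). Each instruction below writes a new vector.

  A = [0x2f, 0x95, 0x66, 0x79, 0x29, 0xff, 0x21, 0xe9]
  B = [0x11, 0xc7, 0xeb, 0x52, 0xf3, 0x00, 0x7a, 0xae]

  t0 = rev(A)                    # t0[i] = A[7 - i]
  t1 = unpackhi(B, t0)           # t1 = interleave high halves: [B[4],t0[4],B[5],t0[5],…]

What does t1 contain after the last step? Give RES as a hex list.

RES = [ 0xf3  0x79  0x00  0x66  0x7a  0x95  0xae  0x2f ]

→ t0 |e9|21|ff|29|79|66|95|2f|
→ t1 |f3|79|00|66|7a|95|ae|2f|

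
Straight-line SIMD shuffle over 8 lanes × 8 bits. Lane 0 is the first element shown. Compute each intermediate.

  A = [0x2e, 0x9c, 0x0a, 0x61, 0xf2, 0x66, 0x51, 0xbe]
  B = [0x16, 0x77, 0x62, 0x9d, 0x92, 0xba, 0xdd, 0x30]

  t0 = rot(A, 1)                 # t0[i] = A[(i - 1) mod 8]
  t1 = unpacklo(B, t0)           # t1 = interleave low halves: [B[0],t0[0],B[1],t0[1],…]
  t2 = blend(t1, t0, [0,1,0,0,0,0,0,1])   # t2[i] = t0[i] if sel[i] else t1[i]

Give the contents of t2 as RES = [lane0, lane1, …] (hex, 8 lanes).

RES = [ 0x16  0x2e  0x77  0x2e  0x62  0x9c  0x9d  0x51 ]

→ t0 |be|2e|9c|0a|61|f2|66|51|
→ t1 |16|be|77|2e|62|9c|9d|0a|
→ t2 |16|2e|77|2e|62|9c|9d|51|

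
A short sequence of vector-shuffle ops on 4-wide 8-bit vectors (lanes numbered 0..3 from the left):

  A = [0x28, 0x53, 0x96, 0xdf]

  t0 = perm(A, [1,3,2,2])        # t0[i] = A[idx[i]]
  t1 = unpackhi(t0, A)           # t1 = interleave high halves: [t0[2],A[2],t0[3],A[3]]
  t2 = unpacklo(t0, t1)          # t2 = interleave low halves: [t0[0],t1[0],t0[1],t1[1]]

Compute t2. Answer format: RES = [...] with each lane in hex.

  t0: 53 df 96 96
  t1: 96 96 96 df
  t2: 53 96 df 96

RES = [ 0x53  0x96  0xdf  0x96 ]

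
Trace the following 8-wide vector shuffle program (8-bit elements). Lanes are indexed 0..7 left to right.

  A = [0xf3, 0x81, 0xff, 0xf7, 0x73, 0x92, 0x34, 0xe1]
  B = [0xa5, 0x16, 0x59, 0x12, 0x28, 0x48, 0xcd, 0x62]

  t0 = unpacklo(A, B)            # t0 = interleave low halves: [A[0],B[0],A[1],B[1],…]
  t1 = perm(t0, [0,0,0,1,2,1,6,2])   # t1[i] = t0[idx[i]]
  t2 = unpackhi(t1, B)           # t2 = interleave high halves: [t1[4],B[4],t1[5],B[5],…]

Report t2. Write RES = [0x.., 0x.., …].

RES = [0x81, 0x28, 0xa5, 0x48, 0xf7, 0xcd, 0x81, 0x62]

→ t0 |f3|a5|81|16|ff|59|f7|12|
→ t1 |f3|f3|f3|a5|81|a5|f7|81|
→ t2 |81|28|a5|48|f7|cd|81|62|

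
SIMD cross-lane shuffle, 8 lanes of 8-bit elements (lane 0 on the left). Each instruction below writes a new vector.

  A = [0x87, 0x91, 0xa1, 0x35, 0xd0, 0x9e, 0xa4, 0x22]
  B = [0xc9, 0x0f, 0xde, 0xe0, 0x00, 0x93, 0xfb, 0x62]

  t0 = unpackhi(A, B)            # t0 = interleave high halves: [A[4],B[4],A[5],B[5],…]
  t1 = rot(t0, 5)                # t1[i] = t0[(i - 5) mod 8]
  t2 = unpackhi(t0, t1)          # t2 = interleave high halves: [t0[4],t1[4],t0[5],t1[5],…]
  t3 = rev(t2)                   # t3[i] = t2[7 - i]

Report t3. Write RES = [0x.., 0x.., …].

RES = [ 0x9e  0x62  0x00  0x22  0xd0  0xfb  0x62  0xa4 ]

t0 = [0xd0, 0x00, 0x9e, 0x93, 0xa4, 0xfb, 0x22, 0x62]
t1 = [0x93, 0xa4, 0xfb, 0x22, 0x62, 0xd0, 0x00, 0x9e]
t2 = [0xa4, 0x62, 0xfb, 0xd0, 0x22, 0x00, 0x62, 0x9e]
t3 = [0x9e, 0x62, 0x00, 0x22, 0xd0, 0xfb, 0x62, 0xa4]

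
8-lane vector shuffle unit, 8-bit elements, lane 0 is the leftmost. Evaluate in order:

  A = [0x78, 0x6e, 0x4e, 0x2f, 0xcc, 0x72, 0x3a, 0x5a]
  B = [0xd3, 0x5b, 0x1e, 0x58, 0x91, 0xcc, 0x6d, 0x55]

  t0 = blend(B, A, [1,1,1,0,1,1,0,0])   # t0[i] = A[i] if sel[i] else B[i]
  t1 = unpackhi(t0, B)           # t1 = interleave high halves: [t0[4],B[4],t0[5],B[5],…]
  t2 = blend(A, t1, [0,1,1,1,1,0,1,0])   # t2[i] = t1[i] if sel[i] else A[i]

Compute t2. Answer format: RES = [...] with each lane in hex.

t0 = [0x78, 0x6e, 0x4e, 0x58, 0xcc, 0x72, 0x6d, 0x55]
t1 = [0xcc, 0x91, 0x72, 0xcc, 0x6d, 0x6d, 0x55, 0x55]
t2 = [0x78, 0x91, 0x72, 0xcc, 0x6d, 0x72, 0x55, 0x5a]

RES = [ 0x78  0x91  0x72  0xcc  0x6d  0x72  0x55  0x5a ]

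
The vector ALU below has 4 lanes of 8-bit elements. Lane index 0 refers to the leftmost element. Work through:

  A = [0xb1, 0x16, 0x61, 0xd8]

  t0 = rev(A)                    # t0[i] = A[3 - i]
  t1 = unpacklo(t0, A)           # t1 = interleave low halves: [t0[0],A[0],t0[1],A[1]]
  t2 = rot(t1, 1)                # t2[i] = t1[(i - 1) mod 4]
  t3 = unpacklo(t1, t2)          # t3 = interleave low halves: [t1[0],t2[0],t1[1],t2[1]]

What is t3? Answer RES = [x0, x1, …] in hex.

  t0: d8 61 16 b1
  t1: d8 b1 61 16
  t2: 16 d8 b1 61
  t3: d8 16 b1 d8

RES = [ 0xd8  0x16  0xb1  0xd8 ]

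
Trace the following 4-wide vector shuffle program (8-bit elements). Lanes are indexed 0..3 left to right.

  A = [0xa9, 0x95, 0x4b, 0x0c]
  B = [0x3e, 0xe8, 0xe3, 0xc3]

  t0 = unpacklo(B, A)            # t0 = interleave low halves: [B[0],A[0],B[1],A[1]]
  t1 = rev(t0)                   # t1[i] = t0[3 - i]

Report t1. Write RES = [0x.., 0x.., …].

RES = [ 0x95  0xe8  0xa9  0x3e ]

  t0: 3e a9 e8 95
  t1: 95 e8 a9 3e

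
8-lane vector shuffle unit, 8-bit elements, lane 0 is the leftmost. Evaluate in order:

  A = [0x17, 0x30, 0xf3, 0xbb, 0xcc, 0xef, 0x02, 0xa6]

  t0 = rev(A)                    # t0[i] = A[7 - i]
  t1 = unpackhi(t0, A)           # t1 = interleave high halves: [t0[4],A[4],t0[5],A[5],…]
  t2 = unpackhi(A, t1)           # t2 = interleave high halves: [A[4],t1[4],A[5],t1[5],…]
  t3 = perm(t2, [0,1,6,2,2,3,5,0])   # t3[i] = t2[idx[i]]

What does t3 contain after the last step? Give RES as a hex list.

RES = [0xcc, 0x30, 0xa6, 0xef, 0xef, 0x02, 0x17, 0xcc]

t0 = [0xa6, 0x02, 0xef, 0xcc, 0xbb, 0xf3, 0x30, 0x17]
t1 = [0xbb, 0xcc, 0xf3, 0xef, 0x30, 0x02, 0x17, 0xa6]
t2 = [0xcc, 0x30, 0xef, 0x02, 0x02, 0x17, 0xa6, 0xa6]
t3 = [0xcc, 0x30, 0xa6, 0xef, 0xef, 0x02, 0x17, 0xcc]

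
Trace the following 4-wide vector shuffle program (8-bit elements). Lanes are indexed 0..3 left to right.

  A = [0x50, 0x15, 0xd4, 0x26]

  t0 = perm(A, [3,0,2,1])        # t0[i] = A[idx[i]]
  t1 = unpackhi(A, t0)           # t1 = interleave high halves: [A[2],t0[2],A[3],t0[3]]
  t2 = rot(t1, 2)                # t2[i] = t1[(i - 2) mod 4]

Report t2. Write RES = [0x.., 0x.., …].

RES = [ 0x26  0x15  0xd4  0xd4 ]

  t0: 26 50 d4 15
  t1: d4 d4 26 15
  t2: 26 15 d4 d4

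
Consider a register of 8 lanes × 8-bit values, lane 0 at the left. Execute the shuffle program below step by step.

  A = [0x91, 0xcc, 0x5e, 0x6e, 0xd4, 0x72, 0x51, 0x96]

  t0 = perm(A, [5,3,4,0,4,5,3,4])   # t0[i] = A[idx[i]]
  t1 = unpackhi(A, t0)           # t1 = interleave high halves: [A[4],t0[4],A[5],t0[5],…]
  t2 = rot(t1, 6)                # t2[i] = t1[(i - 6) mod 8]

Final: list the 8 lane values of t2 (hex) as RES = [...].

RES = [0x72, 0x72, 0x51, 0x6e, 0x96, 0xd4, 0xd4, 0xd4]

t0 = [0x72, 0x6e, 0xd4, 0x91, 0xd4, 0x72, 0x6e, 0xd4]
t1 = [0xd4, 0xd4, 0x72, 0x72, 0x51, 0x6e, 0x96, 0xd4]
t2 = [0x72, 0x72, 0x51, 0x6e, 0x96, 0xd4, 0xd4, 0xd4]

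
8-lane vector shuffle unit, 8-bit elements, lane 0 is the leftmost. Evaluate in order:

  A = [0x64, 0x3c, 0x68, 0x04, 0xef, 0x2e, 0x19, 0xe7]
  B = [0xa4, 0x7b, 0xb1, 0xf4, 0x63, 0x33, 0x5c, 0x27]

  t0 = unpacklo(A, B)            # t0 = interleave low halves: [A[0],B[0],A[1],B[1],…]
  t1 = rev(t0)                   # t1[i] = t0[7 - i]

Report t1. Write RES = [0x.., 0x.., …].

RES = [ 0xf4  0x04  0xb1  0x68  0x7b  0x3c  0xa4  0x64 ]

→ t0 |64|a4|3c|7b|68|b1|04|f4|
→ t1 |f4|04|b1|68|7b|3c|a4|64|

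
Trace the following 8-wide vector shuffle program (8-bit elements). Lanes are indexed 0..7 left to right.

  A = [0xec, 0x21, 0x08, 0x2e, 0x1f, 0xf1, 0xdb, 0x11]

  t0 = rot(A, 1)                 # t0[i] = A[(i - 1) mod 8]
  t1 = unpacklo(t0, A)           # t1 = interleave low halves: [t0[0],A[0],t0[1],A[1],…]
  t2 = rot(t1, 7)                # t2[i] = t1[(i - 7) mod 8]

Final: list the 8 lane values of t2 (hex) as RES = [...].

t0 = [0x11, 0xec, 0x21, 0x08, 0x2e, 0x1f, 0xf1, 0xdb]
t1 = [0x11, 0xec, 0xec, 0x21, 0x21, 0x08, 0x08, 0x2e]
t2 = [0xec, 0xec, 0x21, 0x21, 0x08, 0x08, 0x2e, 0x11]

RES = [ 0xec  0xec  0x21  0x21  0x08  0x08  0x2e  0x11 ]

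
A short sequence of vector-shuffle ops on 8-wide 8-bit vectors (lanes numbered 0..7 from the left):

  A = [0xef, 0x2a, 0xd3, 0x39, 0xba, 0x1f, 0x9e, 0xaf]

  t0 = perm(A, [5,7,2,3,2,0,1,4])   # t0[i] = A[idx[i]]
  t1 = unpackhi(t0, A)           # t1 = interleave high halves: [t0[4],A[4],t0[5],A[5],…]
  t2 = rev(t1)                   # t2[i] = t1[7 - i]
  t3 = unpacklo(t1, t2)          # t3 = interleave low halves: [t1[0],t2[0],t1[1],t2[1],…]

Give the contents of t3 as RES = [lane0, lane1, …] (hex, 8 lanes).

  t0: 1f af d3 39 d3 ef 2a ba
  t1: d3 ba ef 1f 2a 9e ba af
  t2: af ba 9e 2a 1f ef ba d3
  t3: d3 af ba ba ef 9e 1f 2a

RES = [ 0xd3  0xaf  0xba  0xba  0xef  0x9e  0x1f  0x2a ]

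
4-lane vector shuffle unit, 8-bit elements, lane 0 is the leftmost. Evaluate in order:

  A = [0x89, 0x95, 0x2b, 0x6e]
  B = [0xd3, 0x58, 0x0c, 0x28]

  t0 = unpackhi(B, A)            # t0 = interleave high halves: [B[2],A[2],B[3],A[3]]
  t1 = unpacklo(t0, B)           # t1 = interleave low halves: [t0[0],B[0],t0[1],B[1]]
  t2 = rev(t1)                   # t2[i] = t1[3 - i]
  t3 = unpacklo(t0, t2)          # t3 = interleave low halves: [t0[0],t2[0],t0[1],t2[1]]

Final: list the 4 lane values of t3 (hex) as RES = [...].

→ t0 |0c|2b|28|6e|
→ t1 |0c|d3|2b|58|
→ t2 |58|2b|d3|0c|
→ t3 |0c|58|2b|2b|

RES = [ 0x0c  0x58  0x2b  0x2b ]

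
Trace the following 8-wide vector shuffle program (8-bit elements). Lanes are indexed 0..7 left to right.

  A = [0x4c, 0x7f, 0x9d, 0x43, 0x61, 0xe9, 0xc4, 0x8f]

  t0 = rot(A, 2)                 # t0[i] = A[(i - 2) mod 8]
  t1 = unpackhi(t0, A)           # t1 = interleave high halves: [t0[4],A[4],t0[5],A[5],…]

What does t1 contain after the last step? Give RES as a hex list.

RES = [ 0x9d  0x61  0x43  0xe9  0x61  0xc4  0xe9  0x8f ]

  t0: c4 8f 4c 7f 9d 43 61 e9
  t1: 9d 61 43 e9 61 c4 e9 8f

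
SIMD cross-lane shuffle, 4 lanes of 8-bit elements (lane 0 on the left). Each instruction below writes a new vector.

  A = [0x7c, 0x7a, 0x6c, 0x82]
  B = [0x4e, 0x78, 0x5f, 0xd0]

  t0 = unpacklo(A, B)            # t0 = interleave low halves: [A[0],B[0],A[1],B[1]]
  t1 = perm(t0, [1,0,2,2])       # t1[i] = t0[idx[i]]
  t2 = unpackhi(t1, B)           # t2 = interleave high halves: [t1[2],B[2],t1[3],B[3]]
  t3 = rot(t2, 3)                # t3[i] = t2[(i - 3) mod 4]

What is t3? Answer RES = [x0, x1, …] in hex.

→ t0 |7c|4e|7a|78|
→ t1 |4e|7c|7a|7a|
→ t2 |7a|5f|7a|d0|
→ t3 |5f|7a|d0|7a|

RES = [ 0x5f  0x7a  0xd0  0x7a ]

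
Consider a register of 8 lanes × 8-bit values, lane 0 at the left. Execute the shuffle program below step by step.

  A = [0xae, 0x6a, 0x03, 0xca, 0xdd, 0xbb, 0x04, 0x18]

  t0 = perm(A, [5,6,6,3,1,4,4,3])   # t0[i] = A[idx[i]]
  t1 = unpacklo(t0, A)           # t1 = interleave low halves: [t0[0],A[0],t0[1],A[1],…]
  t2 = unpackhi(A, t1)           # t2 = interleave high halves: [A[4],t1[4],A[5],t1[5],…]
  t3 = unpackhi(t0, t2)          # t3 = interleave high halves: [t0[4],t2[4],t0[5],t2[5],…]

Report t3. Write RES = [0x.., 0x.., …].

t0 = [0xbb, 0x04, 0x04, 0xca, 0x6a, 0xdd, 0xdd, 0xca]
t1 = [0xbb, 0xae, 0x04, 0x6a, 0x04, 0x03, 0xca, 0xca]
t2 = [0xdd, 0x04, 0xbb, 0x03, 0x04, 0xca, 0x18, 0xca]
t3 = [0x6a, 0x04, 0xdd, 0xca, 0xdd, 0x18, 0xca, 0xca]

RES = [0x6a, 0x04, 0xdd, 0xca, 0xdd, 0x18, 0xca, 0xca]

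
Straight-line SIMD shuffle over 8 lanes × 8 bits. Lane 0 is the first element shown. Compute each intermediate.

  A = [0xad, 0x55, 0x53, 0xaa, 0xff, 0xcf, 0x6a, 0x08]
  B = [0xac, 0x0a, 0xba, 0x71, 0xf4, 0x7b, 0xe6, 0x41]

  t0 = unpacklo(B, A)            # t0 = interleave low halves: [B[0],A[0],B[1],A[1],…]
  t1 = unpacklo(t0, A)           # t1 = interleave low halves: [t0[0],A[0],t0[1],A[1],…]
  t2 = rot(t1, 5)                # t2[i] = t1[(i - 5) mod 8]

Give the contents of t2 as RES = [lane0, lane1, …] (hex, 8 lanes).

t0 = [0xac, 0xad, 0x0a, 0x55, 0xba, 0x53, 0x71, 0xaa]
t1 = [0xac, 0xad, 0xad, 0x55, 0x0a, 0x53, 0x55, 0xaa]
t2 = [0x55, 0x0a, 0x53, 0x55, 0xaa, 0xac, 0xad, 0xad]

RES = [ 0x55  0x0a  0x53  0x55  0xaa  0xac  0xad  0xad ]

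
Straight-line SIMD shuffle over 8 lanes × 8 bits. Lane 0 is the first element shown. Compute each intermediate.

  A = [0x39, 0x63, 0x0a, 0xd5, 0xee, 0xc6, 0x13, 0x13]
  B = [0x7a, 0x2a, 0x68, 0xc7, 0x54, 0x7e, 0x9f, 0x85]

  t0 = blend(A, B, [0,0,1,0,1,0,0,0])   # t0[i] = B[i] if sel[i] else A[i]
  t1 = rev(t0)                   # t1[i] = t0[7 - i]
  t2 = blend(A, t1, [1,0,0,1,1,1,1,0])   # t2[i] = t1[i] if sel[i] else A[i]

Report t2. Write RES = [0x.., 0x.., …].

→ t0 |39|63|68|d5|54|c6|13|13|
→ t1 |13|13|c6|54|d5|68|63|39|
→ t2 |13|63|0a|54|d5|68|63|13|

RES = [0x13, 0x63, 0x0a, 0x54, 0xd5, 0x68, 0x63, 0x13]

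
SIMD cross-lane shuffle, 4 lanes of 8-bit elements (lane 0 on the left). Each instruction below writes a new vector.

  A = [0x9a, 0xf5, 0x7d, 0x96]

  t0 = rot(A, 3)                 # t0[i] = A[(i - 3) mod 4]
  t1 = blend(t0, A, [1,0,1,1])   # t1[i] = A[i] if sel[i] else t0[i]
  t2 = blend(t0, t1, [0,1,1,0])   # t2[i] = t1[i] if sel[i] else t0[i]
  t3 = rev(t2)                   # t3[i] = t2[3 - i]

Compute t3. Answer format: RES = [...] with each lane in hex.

t0 = [0xf5, 0x7d, 0x96, 0x9a]
t1 = [0x9a, 0x7d, 0x7d, 0x96]
t2 = [0xf5, 0x7d, 0x7d, 0x9a]
t3 = [0x9a, 0x7d, 0x7d, 0xf5]

RES = [ 0x9a  0x7d  0x7d  0xf5 ]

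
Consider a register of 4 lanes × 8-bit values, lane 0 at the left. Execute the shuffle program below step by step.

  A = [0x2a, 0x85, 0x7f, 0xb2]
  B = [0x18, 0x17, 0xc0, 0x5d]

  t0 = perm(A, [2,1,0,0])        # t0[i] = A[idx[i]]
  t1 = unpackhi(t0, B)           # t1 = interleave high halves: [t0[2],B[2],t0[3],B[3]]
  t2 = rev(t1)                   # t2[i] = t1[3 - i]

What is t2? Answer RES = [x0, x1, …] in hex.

RES = [ 0x5d  0x2a  0xc0  0x2a ]

→ t0 |7f|85|2a|2a|
→ t1 |2a|c0|2a|5d|
→ t2 |5d|2a|c0|2a|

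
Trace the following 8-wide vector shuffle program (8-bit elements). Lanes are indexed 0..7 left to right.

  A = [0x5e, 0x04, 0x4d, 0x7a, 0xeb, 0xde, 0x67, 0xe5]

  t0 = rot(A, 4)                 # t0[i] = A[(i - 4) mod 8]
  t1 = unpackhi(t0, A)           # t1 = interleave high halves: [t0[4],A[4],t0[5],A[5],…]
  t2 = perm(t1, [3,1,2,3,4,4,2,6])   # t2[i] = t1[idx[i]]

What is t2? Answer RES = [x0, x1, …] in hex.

→ t0 |eb|de|67|e5|5e|04|4d|7a|
→ t1 |5e|eb|04|de|4d|67|7a|e5|
→ t2 |de|eb|04|de|4d|4d|04|7a|

RES = [0xde, 0xeb, 0x04, 0xde, 0x4d, 0x4d, 0x04, 0x7a]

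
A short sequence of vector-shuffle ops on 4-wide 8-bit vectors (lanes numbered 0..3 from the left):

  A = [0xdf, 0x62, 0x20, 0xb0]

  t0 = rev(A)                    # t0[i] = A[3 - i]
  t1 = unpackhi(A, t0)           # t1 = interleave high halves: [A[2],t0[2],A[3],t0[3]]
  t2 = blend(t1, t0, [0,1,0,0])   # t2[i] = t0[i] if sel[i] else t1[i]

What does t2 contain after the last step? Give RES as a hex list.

  t0: b0 20 62 df
  t1: 20 62 b0 df
  t2: 20 20 b0 df

RES = [0x20, 0x20, 0xb0, 0xdf]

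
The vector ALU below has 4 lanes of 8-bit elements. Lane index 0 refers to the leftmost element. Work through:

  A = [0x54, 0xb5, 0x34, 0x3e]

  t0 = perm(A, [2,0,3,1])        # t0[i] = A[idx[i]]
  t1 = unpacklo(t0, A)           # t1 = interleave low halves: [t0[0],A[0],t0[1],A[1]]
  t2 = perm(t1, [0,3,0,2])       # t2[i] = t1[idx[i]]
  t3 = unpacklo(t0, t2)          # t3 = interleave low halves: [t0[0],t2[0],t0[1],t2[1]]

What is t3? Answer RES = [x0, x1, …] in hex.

→ t0 |34|54|3e|b5|
→ t1 |34|54|54|b5|
→ t2 |34|b5|34|54|
→ t3 |34|34|54|b5|

RES = [ 0x34  0x34  0x54  0xb5 ]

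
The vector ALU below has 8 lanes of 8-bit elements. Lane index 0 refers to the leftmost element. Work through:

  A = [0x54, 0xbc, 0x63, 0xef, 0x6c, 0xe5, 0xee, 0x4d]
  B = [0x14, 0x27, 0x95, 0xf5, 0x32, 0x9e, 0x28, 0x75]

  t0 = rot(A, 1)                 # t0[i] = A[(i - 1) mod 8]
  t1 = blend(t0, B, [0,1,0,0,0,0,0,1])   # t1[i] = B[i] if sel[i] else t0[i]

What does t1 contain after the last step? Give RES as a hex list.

t0 = [0x4d, 0x54, 0xbc, 0x63, 0xef, 0x6c, 0xe5, 0xee]
t1 = [0x4d, 0x27, 0xbc, 0x63, 0xef, 0x6c, 0xe5, 0x75]

RES = [ 0x4d  0x27  0xbc  0x63  0xef  0x6c  0xe5  0x75 ]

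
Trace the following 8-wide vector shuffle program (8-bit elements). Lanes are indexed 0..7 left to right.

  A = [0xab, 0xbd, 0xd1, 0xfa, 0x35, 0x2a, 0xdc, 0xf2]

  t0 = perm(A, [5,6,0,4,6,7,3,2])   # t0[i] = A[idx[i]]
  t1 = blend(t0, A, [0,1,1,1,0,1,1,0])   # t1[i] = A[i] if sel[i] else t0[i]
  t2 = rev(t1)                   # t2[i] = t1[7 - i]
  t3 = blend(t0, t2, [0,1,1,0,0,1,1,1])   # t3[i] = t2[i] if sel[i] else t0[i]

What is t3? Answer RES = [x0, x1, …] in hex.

RES = [ 0x2a  0xdc  0x2a  0x35  0xdc  0xd1  0xbd  0x2a ]

→ t0 |2a|dc|ab|35|dc|f2|fa|d1|
→ t1 |2a|bd|d1|fa|dc|2a|dc|d1|
→ t2 |d1|dc|2a|dc|fa|d1|bd|2a|
→ t3 |2a|dc|2a|35|dc|d1|bd|2a|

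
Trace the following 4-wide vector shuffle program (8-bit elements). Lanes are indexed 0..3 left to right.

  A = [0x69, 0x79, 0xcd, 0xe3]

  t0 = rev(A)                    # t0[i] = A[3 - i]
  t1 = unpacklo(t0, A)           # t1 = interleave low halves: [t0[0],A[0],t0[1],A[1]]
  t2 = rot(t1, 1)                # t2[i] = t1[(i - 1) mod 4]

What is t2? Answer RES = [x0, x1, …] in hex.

RES = [ 0x79  0xe3  0x69  0xcd ]

t0 = [0xe3, 0xcd, 0x79, 0x69]
t1 = [0xe3, 0x69, 0xcd, 0x79]
t2 = [0x79, 0xe3, 0x69, 0xcd]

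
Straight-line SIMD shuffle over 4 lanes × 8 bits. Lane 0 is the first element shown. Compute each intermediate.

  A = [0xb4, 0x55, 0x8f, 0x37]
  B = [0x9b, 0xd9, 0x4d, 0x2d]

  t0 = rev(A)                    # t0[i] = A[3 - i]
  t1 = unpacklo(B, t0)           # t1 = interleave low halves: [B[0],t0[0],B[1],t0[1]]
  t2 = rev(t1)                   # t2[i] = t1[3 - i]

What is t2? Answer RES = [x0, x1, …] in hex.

RES = [0x8f, 0xd9, 0x37, 0x9b]

t0 = [0x37, 0x8f, 0x55, 0xb4]
t1 = [0x9b, 0x37, 0xd9, 0x8f]
t2 = [0x8f, 0xd9, 0x37, 0x9b]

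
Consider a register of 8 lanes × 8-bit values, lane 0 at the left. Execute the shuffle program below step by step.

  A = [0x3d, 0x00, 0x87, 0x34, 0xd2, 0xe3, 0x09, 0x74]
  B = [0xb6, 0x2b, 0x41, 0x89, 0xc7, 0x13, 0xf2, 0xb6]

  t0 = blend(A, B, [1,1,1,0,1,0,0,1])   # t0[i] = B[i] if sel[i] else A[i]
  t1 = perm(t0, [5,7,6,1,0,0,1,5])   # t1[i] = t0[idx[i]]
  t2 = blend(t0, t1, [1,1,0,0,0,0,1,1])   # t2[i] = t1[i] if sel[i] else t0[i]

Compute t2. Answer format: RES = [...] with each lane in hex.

t0 = [0xb6, 0x2b, 0x41, 0x34, 0xc7, 0xe3, 0x09, 0xb6]
t1 = [0xe3, 0xb6, 0x09, 0x2b, 0xb6, 0xb6, 0x2b, 0xe3]
t2 = [0xe3, 0xb6, 0x41, 0x34, 0xc7, 0xe3, 0x2b, 0xe3]

RES = [ 0xe3  0xb6  0x41  0x34  0xc7  0xe3  0x2b  0xe3 ]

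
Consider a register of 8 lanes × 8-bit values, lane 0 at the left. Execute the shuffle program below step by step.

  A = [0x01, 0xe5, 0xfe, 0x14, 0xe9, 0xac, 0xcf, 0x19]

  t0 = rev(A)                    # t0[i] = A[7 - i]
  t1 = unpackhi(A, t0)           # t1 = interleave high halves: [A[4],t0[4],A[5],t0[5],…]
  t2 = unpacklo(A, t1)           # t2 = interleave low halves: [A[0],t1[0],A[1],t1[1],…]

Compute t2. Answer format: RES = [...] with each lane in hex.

RES = [ 0x01  0xe9  0xe5  0x14  0xfe  0xac  0x14  0xfe ]

→ t0 |19|cf|ac|e9|14|fe|e5|01|
→ t1 |e9|14|ac|fe|cf|e5|19|01|
→ t2 |01|e9|e5|14|fe|ac|14|fe|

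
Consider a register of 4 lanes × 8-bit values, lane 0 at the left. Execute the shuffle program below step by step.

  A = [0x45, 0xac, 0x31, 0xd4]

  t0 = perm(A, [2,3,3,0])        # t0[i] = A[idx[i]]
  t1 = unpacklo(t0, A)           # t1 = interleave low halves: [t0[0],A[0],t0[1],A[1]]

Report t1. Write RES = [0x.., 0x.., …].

RES = [0x31, 0x45, 0xd4, 0xac]

t0 = [0x31, 0xd4, 0xd4, 0x45]
t1 = [0x31, 0x45, 0xd4, 0xac]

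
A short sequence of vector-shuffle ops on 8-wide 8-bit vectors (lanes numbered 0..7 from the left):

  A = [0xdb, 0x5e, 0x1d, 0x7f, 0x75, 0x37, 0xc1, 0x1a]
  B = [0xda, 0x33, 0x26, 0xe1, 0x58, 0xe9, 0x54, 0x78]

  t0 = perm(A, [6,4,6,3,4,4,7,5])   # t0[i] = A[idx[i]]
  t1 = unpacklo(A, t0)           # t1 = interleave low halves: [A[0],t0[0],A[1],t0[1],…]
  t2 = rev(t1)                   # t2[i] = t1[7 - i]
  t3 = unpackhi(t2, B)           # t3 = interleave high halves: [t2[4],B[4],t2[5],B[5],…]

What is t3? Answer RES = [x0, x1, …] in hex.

  t0: c1 75 c1 7f 75 75 1a 37
  t1: db c1 5e 75 1d c1 7f 7f
  t2: 7f 7f c1 1d 75 5e c1 db
  t3: 75 58 5e e9 c1 54 db 78

RES = [ 0x75  0x58  0x5e  0xe9  0xc1  0x54  0xdb  0x78 ]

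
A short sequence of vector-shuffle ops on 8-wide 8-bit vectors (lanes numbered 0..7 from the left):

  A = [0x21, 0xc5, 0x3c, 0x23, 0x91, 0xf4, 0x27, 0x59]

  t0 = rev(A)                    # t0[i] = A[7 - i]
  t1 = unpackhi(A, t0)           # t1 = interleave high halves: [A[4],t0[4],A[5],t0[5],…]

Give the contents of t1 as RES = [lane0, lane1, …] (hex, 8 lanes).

  t0: 59 27 f4 91 23 3c c5 21
  t1: 91 23 f4 3c 27 c5 59 21

RES = [0x91, 0x23, 0xf4, 0x3c, 0x27, 0xc5, 0x59, 0x21]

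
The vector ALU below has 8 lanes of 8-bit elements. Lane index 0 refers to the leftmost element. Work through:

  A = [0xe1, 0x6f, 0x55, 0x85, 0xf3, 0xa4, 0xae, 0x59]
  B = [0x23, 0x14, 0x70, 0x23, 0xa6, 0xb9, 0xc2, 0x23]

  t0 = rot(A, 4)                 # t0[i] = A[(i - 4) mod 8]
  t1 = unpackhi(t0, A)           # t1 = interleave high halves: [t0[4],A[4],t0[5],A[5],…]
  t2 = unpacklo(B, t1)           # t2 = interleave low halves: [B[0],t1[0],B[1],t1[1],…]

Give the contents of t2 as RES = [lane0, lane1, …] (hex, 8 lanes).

  t0: f3 a4 ae 59 e1 6f 55 85
  t1: e1 f3 6f a4 55 ae 85 59
  t2: 23 e1 14 f3 70 6f 23 a4

RES = [ 0x23  0xe1  0x14  0xf3  0x70  0x6f  0x23  0xa4 ]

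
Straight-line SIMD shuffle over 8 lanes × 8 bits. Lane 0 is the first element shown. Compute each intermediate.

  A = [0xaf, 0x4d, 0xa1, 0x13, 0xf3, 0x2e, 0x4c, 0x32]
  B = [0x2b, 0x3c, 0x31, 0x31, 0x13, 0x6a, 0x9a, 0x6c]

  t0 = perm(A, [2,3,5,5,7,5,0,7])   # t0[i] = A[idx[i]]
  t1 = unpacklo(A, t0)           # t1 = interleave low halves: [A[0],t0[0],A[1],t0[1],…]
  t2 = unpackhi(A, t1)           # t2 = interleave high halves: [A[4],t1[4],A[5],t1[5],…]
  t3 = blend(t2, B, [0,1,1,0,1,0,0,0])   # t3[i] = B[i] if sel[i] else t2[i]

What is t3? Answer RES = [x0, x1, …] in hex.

RES = [ 0xf3  0x3c  0x31  0x2e  0x13  0x13  0x32  0x2e ]

t0 = [0xa1, 0x13, 0x2e, 0x2e, 0x32, 0x2e, 0xaf, 0x32]
t1 = [0xaf, 0xa1, 0x4d, 0x13, 0xa1, 0x2e, 0x13, 0x2e]
t2 = [0xf3, 0xa1, 0x2e, 0x2e, 0x4c, 0x13, 0x32, 0x2e]
t3 = [0xf3, 0x3c, 0x31, 0x2e, 0x13, 0x13, 0x32, 0x2e]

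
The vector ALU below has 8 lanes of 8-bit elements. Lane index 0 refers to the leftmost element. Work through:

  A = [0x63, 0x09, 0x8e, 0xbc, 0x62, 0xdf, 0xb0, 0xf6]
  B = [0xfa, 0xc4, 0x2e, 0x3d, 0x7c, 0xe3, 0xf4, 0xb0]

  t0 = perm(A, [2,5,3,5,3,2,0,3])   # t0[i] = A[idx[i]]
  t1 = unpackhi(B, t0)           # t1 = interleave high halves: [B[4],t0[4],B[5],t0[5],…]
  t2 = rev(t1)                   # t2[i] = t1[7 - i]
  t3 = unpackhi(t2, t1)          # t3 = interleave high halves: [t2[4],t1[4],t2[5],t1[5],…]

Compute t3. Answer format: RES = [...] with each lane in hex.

→ t0 |8e|df|bc|df|bc|8e|63|bc|
→ t1 |7c|bc|e3|8e|f4|63|b0|bc|
→ t2 |bc|b0|63|f4|8e|e3|bc|7c|
→ t3 |8e|f4|e3|63|bc|b0|7c|bc|

RES = [ 0x8e  0xf4  0xe3  0x63  0xbc  0xb0  0x7c  0xbc ]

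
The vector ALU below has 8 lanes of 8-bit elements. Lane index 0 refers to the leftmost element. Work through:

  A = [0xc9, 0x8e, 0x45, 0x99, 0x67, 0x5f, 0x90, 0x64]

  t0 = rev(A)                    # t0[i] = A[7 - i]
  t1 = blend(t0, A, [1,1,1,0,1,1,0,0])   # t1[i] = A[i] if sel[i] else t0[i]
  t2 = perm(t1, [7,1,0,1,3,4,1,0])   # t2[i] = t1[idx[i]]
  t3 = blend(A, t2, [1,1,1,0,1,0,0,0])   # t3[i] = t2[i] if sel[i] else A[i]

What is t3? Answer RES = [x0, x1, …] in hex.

RES = [0xc9, 0x8e, 0xc9, 0x99, 0x67, 0x5f, 0x90, 0x64]

t0 = [0x64, 0x90, 0x5f, 0x67, 0x99, 0x45, 0x8e, 0xc9]
t1 = [0xc9, 0x8e, 0x45, 0x67, 0x67, 0x5f, 0x8e, 0xc9]
t2 = [0xc9, 0x8e, 0xc9, 0x8e, 0x67, 0x67, 0x8e, 0xc9]
t3 = [0xc9, 0x8e, 0xc9, 0x99, 0x67, 0x5f, 0x90, 0x64]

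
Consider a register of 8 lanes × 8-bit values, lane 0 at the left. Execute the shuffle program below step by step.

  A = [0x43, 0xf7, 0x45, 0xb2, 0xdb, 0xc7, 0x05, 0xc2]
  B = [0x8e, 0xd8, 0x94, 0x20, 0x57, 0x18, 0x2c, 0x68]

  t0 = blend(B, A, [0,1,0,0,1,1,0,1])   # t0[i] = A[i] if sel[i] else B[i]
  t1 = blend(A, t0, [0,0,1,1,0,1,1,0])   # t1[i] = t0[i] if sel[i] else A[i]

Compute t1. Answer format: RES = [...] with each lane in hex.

RES = [0x43, 0xf7, 0x94, 0x20, 0xdb, 0xc7, 0x2c, 0xc2]

  t0: 8e f7 94 20 db c7 2c c2
  t1: 43 f7 94 20 db c7 2c c2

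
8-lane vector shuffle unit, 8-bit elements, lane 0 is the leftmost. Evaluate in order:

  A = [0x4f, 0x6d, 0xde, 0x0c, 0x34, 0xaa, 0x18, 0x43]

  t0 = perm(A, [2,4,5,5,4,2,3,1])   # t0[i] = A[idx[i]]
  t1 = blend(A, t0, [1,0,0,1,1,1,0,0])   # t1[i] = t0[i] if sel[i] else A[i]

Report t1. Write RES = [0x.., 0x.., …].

RES = [ 0xde  0x6d  0xde  0xaa  0x34  0xde  0x18  0x43 ]

  t0: de 34 aa aa 34 de 0c 6d
  t1: de 6d de aa 34 de 18 43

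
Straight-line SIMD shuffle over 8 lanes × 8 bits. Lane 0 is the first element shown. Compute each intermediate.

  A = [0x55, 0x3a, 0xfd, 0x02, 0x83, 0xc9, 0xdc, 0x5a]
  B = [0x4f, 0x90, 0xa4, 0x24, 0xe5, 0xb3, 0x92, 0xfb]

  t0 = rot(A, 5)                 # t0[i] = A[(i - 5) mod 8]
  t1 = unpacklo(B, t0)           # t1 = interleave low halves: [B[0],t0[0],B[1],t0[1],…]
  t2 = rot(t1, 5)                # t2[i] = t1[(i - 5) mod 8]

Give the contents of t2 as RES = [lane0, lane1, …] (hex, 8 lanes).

→ t0 |02|83|c9|dc|5a|55|3a|fd|
→ t1 |4f|02|90|83|a4|c9|24|dc|
→ t2 |83|a4|c9|24|dc|4f|02|90|

RES = [0x83, 0xa4, 0xc9, 0x24, 0xdc, 0x4f, 0x02, 0x90]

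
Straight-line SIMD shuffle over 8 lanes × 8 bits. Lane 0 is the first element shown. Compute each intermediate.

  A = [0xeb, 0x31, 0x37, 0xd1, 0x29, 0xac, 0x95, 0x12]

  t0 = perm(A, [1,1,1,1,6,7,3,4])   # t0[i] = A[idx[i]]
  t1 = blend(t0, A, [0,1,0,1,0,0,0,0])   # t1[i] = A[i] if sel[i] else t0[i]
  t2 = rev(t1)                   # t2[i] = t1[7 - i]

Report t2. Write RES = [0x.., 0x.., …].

RES = [ 0x29  0xd1  0x12  0x95  0xd1  0x31  0x31  0x31 ]

  t0: 31 31 31 31 95 12 d1 29
  t1: 31 31 31 d1 95 12 d1 29
  t2: 29 d1 12 95 d1 31 31 31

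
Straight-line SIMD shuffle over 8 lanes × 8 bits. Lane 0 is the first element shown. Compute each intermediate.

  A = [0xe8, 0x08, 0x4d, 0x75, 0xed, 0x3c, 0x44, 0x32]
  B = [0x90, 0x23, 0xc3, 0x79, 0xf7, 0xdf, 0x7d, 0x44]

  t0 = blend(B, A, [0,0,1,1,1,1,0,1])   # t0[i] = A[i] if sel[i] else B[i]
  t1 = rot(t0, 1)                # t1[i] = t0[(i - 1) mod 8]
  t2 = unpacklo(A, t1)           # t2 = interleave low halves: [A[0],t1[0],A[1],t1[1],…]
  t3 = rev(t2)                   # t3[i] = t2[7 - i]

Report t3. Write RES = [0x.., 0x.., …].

RES = [ 0x4d  0x75  0x23  0x4d  0x90  0x08  0x32  0xe8 ]

  t0: 90 23 4d 75 ed 3c 7d 32
  t1: 32 90 23 4d 75 ed 3c 7d
  t2: e8 32 08 90 4d 23 75 4d
  t3: 4d 75 23 4d 90 08 32 e8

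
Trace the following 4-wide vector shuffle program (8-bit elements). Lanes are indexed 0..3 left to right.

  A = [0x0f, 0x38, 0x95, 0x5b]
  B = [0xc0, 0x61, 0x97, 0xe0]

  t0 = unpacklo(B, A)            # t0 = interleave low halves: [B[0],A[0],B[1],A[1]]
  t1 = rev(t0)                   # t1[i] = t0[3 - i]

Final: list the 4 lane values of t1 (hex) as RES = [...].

RES = [ 0x38  0x61  0x0f  0xc0 ]

→ t0 |c0|0f|61|38|
→ t1 |38|61|0f|c0|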